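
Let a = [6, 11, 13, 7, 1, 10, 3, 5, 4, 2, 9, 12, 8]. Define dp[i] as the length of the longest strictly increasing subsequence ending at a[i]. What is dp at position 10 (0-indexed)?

dp[i] = 1 + max{dp[j] : j<i, a[j]<a[i]} (or 1 if no such j):
i:      0  1  2  3  4  5  6  7  8  9 10 11 12
a[i]:   6 11 13  7  1 10  3  5  4  2  9 12  8
dp:     1  2  3  2  1  3  2  3  3  2  4  5  4
At index 10 the value is 4.

4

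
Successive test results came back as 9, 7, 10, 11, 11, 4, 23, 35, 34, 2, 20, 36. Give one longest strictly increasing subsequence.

9, 10, 11, 23, 35, 36

Patience tails give the LIS length; then backtrack through the dp parents:
9 → extends → [9]
7 → replaces 9 → [7]
10 → extends → [7, 10]
11 → extends → [7, 10, 11]
11 → already a tail → [7, 10, 11]
4 → replaces 7 → [4, 10, 11]
23 → extends → [4, 10, 11, 23]
35 → extends → [4, 10, 11, 23, 35]
34 → replaces 35 → [4, 10, 11, 23, 34]
2 → replaces 4 → [2, 10, 11, 23, 34]
20 → replaces 23 → [2, 10, 11, 20, 34]
36 → extends → [2, 10, 11, 20, 34, 36]
Length 6; one witness is 9, 10, 11, 23, 35, 36.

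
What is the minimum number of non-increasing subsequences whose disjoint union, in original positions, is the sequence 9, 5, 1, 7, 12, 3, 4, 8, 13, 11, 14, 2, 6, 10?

6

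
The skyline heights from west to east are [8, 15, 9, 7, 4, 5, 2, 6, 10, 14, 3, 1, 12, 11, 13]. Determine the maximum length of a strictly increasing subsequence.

Track the smallest tail for each achievable length (strict):
8 → extends → [8]
15 → extends → [8, 15]
9 → replaces 15 → [8, 9]
7 → replaces 8 → [7, 9]
4 → replaces 7 → [4, 9]
5 → replaces 9 → [4, 5]
2 → replaces 4 → [2, 5]
6 → extends → [2, 5, 6]
10 → extends → [2, 5, 6, 10]
14 → extends → [2, 5, 6, 10, 14]
3 → replaces 5 → [2, 3, 6, 10, 14]
1 → replaces 2 → [1, 3, 6, 10, 14]
12 → replaces 14 → [1, 3, 6, 10, 12]
11 → replaces 12 → [1, 3, 6, 10, 11]
13 → extends → [1, 3, 6, 10, 11, 13]
Six tails, so the longest strictly increasing subsequence has length 6 (e.g. 4, 5, 6, 10, 12, 13).

6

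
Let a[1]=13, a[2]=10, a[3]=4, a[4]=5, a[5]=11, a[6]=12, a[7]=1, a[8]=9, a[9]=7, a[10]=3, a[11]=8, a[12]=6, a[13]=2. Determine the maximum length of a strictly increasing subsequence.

Let dp[i] be the length of the longest such subsequence ending at index i:
i:      1  2  3  4  5  6  7  8  9 10 11 12 13
a[i]:  13 10  4  5 11 12  1  9  7  3  8  6  2
dp:     1  1  1  2  3  4  1  3  3  2  4  3  2
Maximum dp value is 4.

4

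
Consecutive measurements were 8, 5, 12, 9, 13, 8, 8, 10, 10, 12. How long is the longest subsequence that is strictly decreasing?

Negate each value so 'decreasing' becomes 'increasing', then run patience tails on the negated sequence:
-8 → extends → [-8]
-5 → extends → [-8, -5]
-12 → replaces -8 → [-12, -5]
-9 → replaces -5 → [-12, -9]
-13 → replaces -12 → [-13, -9]
-8 → extends → [-13, -9, -8]
-8 → already a tail → [-13, -9, -8]
-10 → replaces -9 → [-13, -10, -8]
-10 → already a tail → [-13, -10, -8]
-12 → replaces -10 → [-13, -12, -8]
Three tails, so the longest strictly decreasing subsequence of the original has length 3.

3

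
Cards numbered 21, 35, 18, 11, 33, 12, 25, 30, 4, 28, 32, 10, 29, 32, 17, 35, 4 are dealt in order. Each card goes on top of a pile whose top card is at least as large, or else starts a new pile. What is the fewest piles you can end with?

7

The minimum number of non-increasing subsequences covering a sequence equals the length of its longest strictly increasing subsequence.
LIS length is 7 (e.g. 11, 12, 25, 28, 29, 32, 35), so 7 piles are needed.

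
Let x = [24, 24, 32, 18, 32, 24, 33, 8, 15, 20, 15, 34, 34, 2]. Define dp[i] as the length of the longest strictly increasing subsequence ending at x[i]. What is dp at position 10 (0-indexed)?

2

dp[i] = 1 + max{dp[j] : j<i, x[j]<x[i]} (or 1 if no such j):
i:      0  1  2  3  4  5  6  7  8  9 10 11 12 13
x[i]:  24 24 32 18 32 24 33  8 15 20 15 34 34  2
dp:     1  1  2  1  2  2  3  1  2  3  2  4  4  1
At index 10 the value is 2.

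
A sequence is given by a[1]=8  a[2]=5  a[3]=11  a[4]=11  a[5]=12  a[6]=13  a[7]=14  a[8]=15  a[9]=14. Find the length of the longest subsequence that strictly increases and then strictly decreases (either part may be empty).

inc[i] = longest strictly increasing subsequence ending at i; dec[i] = longest strictly decreasing subsequence starting at i:
i:      1  2  3  4  5  6  7  8  9
a[i]:   8  5 11 11 12 13 14 15 14
inc:    1  1  2  2  3  4  5  6  5
dec:    2  1  1  1  1  1  1  2  1
Best peak at i=8 (value 15): inc=6, dec=2, length 6+2−1 = 7.

7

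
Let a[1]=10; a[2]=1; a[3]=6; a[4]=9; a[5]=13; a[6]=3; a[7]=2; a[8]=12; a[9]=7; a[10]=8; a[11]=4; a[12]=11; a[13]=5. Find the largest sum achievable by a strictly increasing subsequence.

33

Let S[i] be the best sum of a strictly increasing subsequence ending at i:
i:      1  2  3  4  5  6  7  8  9 10 11 12 13
a[i]:  10  1  6  9 13  3  2 12  7  8  4 11  5
S:     10  1  7 16 29  4  3 28 14 22  8 33 13
Maximum is 33 (e.g. 1 + 6 + 7 + 8 + 11).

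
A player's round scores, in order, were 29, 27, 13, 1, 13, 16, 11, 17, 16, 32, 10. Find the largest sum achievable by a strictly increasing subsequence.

Let S[i] be the best sum of a strictly increasing subsequence ending at i:
i:      1  2  3  4  5  6  7  8  9 10 11
a[i]:  29 27 13  1 13 16 11 17 16 32 10
S:     29 27 13  1 14 30 12 47 30 79 11
Maximum is 79 (e.g. 1 + 13 + 16 + 17 + 32).

79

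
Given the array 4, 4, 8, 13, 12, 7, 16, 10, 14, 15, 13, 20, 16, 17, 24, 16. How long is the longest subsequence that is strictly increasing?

8

Let dp[i] be the length of the longest such subsequence ending at index i:
i:      1  2  3  4  5  6  7  8  9 10 11 12 13 14 15 16
a[i]:   4  4  8 13 12  7 16 10 14 15 13 20 16 17 24 16
dp:     1  1  2  3  3  2  4  3  4  5  4  6  6  7  8  6
Maximum dp value is 8.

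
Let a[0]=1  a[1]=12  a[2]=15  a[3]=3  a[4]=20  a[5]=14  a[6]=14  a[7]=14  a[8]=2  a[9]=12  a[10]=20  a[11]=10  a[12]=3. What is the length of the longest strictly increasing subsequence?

4

Track the smallest tail for each achievable length (strict):
1 → extends → [1]
12 → extends → [1, 12]
15 → extends → [1, 12, 15]
3 → replaces 12 → [1, 3, 15]
20 → extends → [1, 3, 15, 20]
14 → replaces 15 → [1, 3, 14, 20]
14 → already a tail → [1, 3, 14, 20]
14 → already a tail → [1, 3, 14, 20]
2 → replaces 3 → [1, 2, 14, 20]
12 → replaces 14 → [1, 2, 12, 20]
20 → already a tail → [1, 2, 12, 20]
10 → replaces 12 → [1, 2, 10, 20]
3 → replaces 10 → [1, 2, 3, 20]
Four tails, so the longest strictly increasing subsequence has length 4 (e.g. 1, 12, 15, 20).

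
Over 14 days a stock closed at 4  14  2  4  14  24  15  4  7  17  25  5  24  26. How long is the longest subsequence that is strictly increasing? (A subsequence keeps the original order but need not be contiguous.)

Track the smallest tail for each achievable length (strict):
4 → extends → [4]
14 → extends → [4, 14]
2 → replaces 4 → [2, 14]
4 → replaces 14 → [2, 4]
14 → extends → [2, 4, 14]
24 → extends → [2, 4, 14, 24]
15 → replaces 24 → [2, 4, 14, 15]
4 → already a tail → [2, 4, 14, 15]
7 → replaces 14 → [2, 4, 7, 15]
17 → extends → [2, 4, 7, 15, 17]
25 → extends → [2, 4, 7, 15, 17, 25]
5 → replaces 7 → [2, 4, 5, 15, 17, 25]
24 → replaces 25 → [2, 4, 5, 15, 17, 24]
26 → extends → [2, 4, 5, 15, 17, 24, 26]
Seven tails, so the longest strictly increasing subsequence has length 7 (e.g. 2, 4, 14, 15, 17, 25, 26).

7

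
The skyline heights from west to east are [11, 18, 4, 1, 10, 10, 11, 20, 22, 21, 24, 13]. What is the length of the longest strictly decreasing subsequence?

3

Let dp[i] be the longest strictly decreasing subsequence ending at i:
i:      1  2  3  4  5  6  7  8  9 10 11 12
a[i]:  11 18  4  1 10 10 11 20 22 21 24 13
dp:     1  1  2  3  2  2  2  1  1  2  1  3
Maximum is 3.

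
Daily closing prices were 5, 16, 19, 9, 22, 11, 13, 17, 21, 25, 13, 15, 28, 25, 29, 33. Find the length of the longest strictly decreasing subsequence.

Let dp[i] be the longest strictly decreasing subsequence ending at i:
i:      1  2  3  4  5  6  7  8  9 10 11 12 13 14 15 16
a[i]:   5 16 19  9 22 11 13 17 21 25 13 15 28 25 29 33
dp:     1  1  1  2  1  2  2  2  2  1  3  3  1  2  1  1
Maximum is 3.

3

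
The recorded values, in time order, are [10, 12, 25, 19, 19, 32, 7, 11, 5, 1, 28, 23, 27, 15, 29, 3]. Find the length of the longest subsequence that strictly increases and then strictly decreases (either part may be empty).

8

inc[i] = longest strictly increasing subsequence ending at i; dec[i] = longest strictly decreasing subsequence starting at i:
i:      1  2  3  4  5  6  7  8  9 10 11 12 13 14 15 16
a[i]:  10 12 25 19 19 32  7 11  5  1 28 23 27 15 29  3
inc:    1  2  3  3  3  4  1  2  1  1  4  4  5  3  6  2
dec:    4  4  5  4  4  5  3  3  2  1  4  3  3  2  2  1
Best peak at i=6 (value 32): inc=4, dec=5, length 4+5−1 = 8.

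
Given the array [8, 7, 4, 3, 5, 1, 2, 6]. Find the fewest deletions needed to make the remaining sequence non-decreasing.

5

Fewest deletions = n − (longest non-decreasing subsequence).
Patience tails:
8 → extends → [8]
7 → replaces 8 → [7]
4 → replaces 7 → [4]
3 → replaces 4 → [3]
5 → extends → [3, 5]
1 → replaces 3 → [1, 5]
2 → replaces 5 → [1, 2]
6 → extends → [1, 2, 6]
Longest non-decreasing subsequence has length 3, so deletions = 8 − 3 = 5.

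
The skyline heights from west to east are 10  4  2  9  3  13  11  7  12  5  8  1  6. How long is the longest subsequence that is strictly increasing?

4

Let dp[i] be the length of the longest such subsequence ending at index i:
i:      1  2  3  4  5  6  7  8  9 10 11 12 13
a[i]:  10  4  2  9  3 13 11  7 12  5  8  1  6
dp:     1  1  1  2  2  3  3  3  4  3  4  1  4
Maximum dp value is 4.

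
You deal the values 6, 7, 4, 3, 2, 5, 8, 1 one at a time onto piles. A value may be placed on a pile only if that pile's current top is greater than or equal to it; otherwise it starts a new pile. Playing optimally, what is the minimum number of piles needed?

3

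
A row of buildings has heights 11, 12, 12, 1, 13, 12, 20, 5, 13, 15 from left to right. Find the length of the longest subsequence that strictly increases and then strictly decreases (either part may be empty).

inc[i] = longest strictly increasing subsequence ending at i; dec[i] = longest strictly decreasing subsequence starting at i:
i:      1  2  3  4  5  6  7  8  9 10
a[i]:  11 12 12  1 13 12 20  5 13 15
inc:    1  2  2  1  3  2  4  2  3  4
dec:    2  2  2  1  3  2  2  1  1  1
Best peak at i=5 (value 13): inc=3, dec=3, length 3+3−1 = 5.

5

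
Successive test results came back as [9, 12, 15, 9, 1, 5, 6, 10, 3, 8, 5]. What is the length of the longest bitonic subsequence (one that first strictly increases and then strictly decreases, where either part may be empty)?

inc[i] = longest strictly increasing subsequence ending at i; dec[i] = longest strictly decreasing subsequence starting at i:
i:      1  2  3  4  5  6  7  8  9 10 11
a[i]:   9 12 15  9  1  5  6 10  3  8  5
inc:    1  2  3  1  1  2  3  4  2  4  3
dec:    3  4  4  3  1  2  2  3  1  2  1
Best peak at i=3 (value 15): inc=3, dec=4, length 3+4−1 = 6.

6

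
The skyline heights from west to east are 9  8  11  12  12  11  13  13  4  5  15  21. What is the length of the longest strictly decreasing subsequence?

Negate each value so 'decreasing' becomes 'increasing', then run patience tails on the negated sequence:
-9 → extends → [-9]
-8 → extends → [-9, -8]
-11 → replaces -9 → [-11, -8]
-12 → replaces -11 → [-12, -8]
-12 → already a tail → [-12, -8]
-11 → replaces -8 → [-12, -11]
-13 → replaces -12 → [-13, -11]
-13 → already a tail → [-13, -11]
-4 → extends → [-13, -11, -4]
-5 → replaces -4 → [-13, -11, -5]
-15 → replaces -13 → [-15, -11, -5]
-21 → replaces -15 → [-21, -11, -5]
Three tails, so the longest strictly decreasing subsequence of the original has length 3.

3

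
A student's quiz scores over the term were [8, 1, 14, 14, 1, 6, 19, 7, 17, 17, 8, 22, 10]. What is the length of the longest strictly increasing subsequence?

Let dp[i] be the length of the longest such subsequence ending at index i:
i:      1  2  3  4  5  6  7  8  9 10 11 12 13
a[i]:   8  1 14 14  1  6 19  7 17 17  8 22 10
dp:     1  1  2  2  1  2  3  3  4  4  4  5  5
Maximum dp value is 5.

5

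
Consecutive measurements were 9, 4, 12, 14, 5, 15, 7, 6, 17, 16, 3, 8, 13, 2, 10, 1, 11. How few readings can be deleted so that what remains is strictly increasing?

11

Fewest deletions = n − (longest strictly increasing subsequence).
Patience tails:
9 → extends → [9]
4 → replaces 9 → [4]
12 → extends → [4, 12]
14 → extends → [4, 12, 14]
5 → replaces 12 → [4, 5, 14]
15 → extends → [4, 5, 14, 15]
7 → replaces 14 → [4, 5, 7, 15]
6 → replaces 7 → [4, 5, 6, 15]
17 → extends → [4, 5, 6, 15, 17]
16 → replaces 17 → [4, 5, 6, 15, 16]
3 → replaces 4 → [3, 5, 6, 15, 16]
8 → replaces 15 → [3, 5, 6, 8, 16]
13 → replaces 16 → [3, 5, 6, 8, 13]
2 → replaces 3 → [2, 5, 6, 8, 13]
10 → replaces 13 → [2, 5, 6, 8, 10]
1 → replaces 2 → [1, 5, 6, 8, 10]
11 → extends → [1, 5, 6, 8, 10, 11]
Longest strictly increasing subsequence has length 6, so deletions = 17 − 6 = 11.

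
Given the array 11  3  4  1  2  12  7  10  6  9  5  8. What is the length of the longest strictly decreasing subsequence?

4

Negate each value so 'decreasing' becomes 'increasing', then run patience tails on the negated sequence:
-11 → extends → [-11]
-3 → extends → [-11, -3]
-4 → replaces -3 → [-11, -4]
-1 → extends → [-11, -4, -1]
-2 → replaces -1 → [-11, -4, -2]
-12 → replaces -11 → [-12, -4, -2]
-7 → replaces -4 → [-12, -7, -2]
-10 → replaces -7 → [-12, -10, -2]
-6 → replaces -2 → [-12, -10, -6]
-9 → replaces -6 → [-12, -10, -9]
-5 → extends → [-12, -10, -9, -5]
-8 → replaces -5 → [-12, -10, -9, -8]
Four tails, so the longest strictly decreasing subsequence of the original has length 4.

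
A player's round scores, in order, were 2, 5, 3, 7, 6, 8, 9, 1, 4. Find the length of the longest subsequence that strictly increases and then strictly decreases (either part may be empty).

6

inc[i] = longest strictly increasing subsequence ending at i; dec[i] = longest strictly decreasing subsequence starting at i:
i:     1 2 3 4 5 6 7 8 9
a[i]:  2 5 3 7 6 8 9 1 4
inc:   1 2 2 3 3 4 5 1 3
dec:   2 3 2 3 2 2 2 1 1
Best peak at i=7 (value 9): inc=5, dec=2, length 5+2−1 = 6.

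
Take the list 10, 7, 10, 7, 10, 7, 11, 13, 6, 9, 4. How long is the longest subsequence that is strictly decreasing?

4

Let dp[i] be the longest strictly decreasing subsequence ending at i:
i:      1  2  3  4  5  6  7  8  9 10 11
a[i]:  10  7 10  7 10  7 11 13  6  9  4
dp:     1  2  1  2  1  2  1  1  3  2  4
Maximum is 4.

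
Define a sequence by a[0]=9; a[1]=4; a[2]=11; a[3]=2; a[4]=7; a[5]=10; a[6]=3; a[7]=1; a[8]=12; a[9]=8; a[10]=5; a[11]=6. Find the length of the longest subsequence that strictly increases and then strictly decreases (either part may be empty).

inc[i] = longest strictly increasing subsequence ending at i; dec[i] = longest strictly decreasing subsequence starting at i:
i:      0  1  2  3  4  5  6  7  8  9 10 11
a[i]:   9  4 11  2  7 10  3  1 12  8  5  6
inc:    1  1  2  1  2  3  2  1  4  3  3  4
dec:    4  3  4  2  3  3  2  1  3  2  1  1
Best peak at i=8 (value 12): inc=4, dec=3, length 4+3−1 = 6.

6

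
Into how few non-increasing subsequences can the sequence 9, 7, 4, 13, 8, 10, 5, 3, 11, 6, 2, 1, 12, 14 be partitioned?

6

Place each on the leftmost legal pile:
9 → new pile 1 (tops now [9])
7 → pile 1 (tops now [7])
4 → pile 1 (tops now [4])
13 → new pile 2 (tops now [4, 13])
8 → pile 2 (tops now [4, 8])
10 → new pile 3 (tops now [4, 8, 10])
5 → pile 2 (tops now [4, 5, 10])
3 → pile 1 (tops now [3, 5, 10])
11 → new pile 4 (tops now [3, 5, 10, 11])
6 → pile 3 (tops now [3, 5, 6, 11])
2 → pile 1 (tops now [2, 5, 6, 11])
1 → pile 1 (tops now [1, 5, 6, 11])
12 → new pile 5 (tops now [1, 5, 6, 11, 12])
14 → new pile 6 (tops now [1, 5, 6, 11, 12, 14])
Six piles.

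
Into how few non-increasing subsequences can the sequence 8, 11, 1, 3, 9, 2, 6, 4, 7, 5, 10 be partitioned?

5

Place each on the leftmost legal pile:
8 → new pile 1 (tops now [8])
11 → new pile 2 (tops now [8, 11])
1 → pile 1 (tops now [1, 11])
3 → pile 2 (tops now [1, 3])
9 → new pile 3 (tops now [1, 3, 9])
2 → pile 2 (tops now [1, 2, 9])
6 → pile 3 (tops now [1, 2, 6])
4 → pile 3 (tops now [1, 2, 4])
7 → new pile 4 (tops now [1, 2, 4, 7])
5 → pile 4 (tops now [1, 2, 4, 5])
10 → new pile 5 (tops now [1, 2, 4, 5, 10])
Five piles.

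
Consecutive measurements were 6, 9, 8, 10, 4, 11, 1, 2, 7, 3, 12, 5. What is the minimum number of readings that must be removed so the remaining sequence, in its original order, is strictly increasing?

7

Fewest deletions = n − (longest strictly increasing subsequence).
Patience tails:
6 → extends → [6]
9 → extends → [6, 9]
8 → replaces 9 → [6, 8]
10 → extends → [6, 8, 10]
4 → replaces 6 → [4, 8, 10]
11 → extends → [4, 8, 10, 11]
1 → replaces 4 → [1, 8, 10, 11]
2 → replaces 8 → [1, 2, 10, 11]
7 → replaces 10 → [1, 2, 7, 11]
3 → replaces 7 → [1, 2, 3, 11]
12 → extends → [1, 2, 3, 11, 12]
5 → replaces 11 → [1, 2, 3, 5, 12]
Longest strictly increasing subsequence has length 5, so deletions = 12 − 5 = 7.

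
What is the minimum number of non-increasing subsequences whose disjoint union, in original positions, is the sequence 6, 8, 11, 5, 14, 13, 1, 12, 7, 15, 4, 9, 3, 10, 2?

5

Place each on the leftmost legal pile:
6 → new pile 1 (tops now [6])
8 → new pile 2 (tops now [6, 8])
11 → new pile 3 (tops now [6, 8, 11])
5 → pile 1 (tops now [5, 8, 11])
14 → new pile 4 (tops now [5, 8, 11, 14])
13 → pile 4 (tops now [5, 8, 11, 13])
1 → pile 1 (tops now [1, 8, 11, 13])
12 → pile 4 (tops now [1, 8, 11, 12])
7 → pile 2 (tops now [1, 7, 11, 12])
15 → new pile 5 (tops now [1, 7, 11, 12, 15])
4 → pile 2 (tops now [1, 4, 11, 12, 15])
9 → pile 3 (tops now [1, 4, 9, 12, 15])
3 → pile 2 (tops now [1, 3, 9, 12, 15])
10 → pile 4 (tops now [1, 3, 9, 10, 15])
2 → pile 2 (tops now [1, 2, 9, 10, 15])
Five piles.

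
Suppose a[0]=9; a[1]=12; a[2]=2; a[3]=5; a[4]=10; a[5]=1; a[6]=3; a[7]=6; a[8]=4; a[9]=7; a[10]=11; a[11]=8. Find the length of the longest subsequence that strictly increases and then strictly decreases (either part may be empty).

6

inc[i] = longest strictly increasing subsequence ending at i; dec[i] = longest strictly decreasing subsequence starting at i:
i:      0  1  2  3  4  5  6  7  8  9 10 11
a[i]:   9 12  2  5 10  1  3  6  4  7 11  8
inc:    1  2  1  2  3  1  2  3  3  4  5  5
dec:    3  4  2  2  3  1  1  2  1  1  2  1
Best peak at i=10 (value 11): inc=5, dec=2, length 5+2−1 = 6.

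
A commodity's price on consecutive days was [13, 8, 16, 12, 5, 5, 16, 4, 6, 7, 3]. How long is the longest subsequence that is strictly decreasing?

Let dp[i] be the longest strictly decreasing subsequence ending at i:
i:      1  2  3  4  5  6  7  8  9 10 11
a[i]:  13  8 16 12  5  5 16  4  6  7  3
dp:     1  2  1  2  3  3  1  4  3  3  5
Maximum is 5.

5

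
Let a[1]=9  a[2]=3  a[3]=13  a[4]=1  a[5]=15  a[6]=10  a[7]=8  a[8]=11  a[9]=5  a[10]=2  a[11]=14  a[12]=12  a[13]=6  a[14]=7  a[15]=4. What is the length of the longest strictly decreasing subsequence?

5

Let dp[i] be the longest strictly decreasing subsequence ending at i:
i:      1  2  3  4  5  6  7  8  9 10 11 12 13 14 15
a[i]:   9  3 13  1 15 10  8 11  5  2 14 12  6  7  4
dp:     1  2  1  3  1  2  3  2  4  5  2  3  4  4  5
Maximum is 5.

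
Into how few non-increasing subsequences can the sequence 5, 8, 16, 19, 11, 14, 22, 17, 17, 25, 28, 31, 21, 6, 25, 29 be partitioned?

8

The minimum number of non-increasing subsequences covering a sequence equals the length of its longest strictly increasing subsequence.
LIS length is 8 (e.g. 5, 8, 16, 19, 22, 25, 28, 31), so 8 piles are needed.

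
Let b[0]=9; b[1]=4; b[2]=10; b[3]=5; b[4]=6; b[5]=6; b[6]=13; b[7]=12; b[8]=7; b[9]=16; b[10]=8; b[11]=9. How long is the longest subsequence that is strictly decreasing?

Let dp[i] be the longest strictly decreasing subsequence ending at i:
i:      0  1  2  3  4  5  6  7  8  9 10 11
b[i]:   9  4 10  5  6  6 13 12  7 16  8  9
dp:     1  2  1  2  2  2  1  2  3  1  3  3
Maximum is 3.

3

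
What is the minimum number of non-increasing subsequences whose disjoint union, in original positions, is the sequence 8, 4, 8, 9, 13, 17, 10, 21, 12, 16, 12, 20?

The minimum number of non-increasing subsequences covering a sequence equals the length of its longest strictly increasing subsequence.
LIS length is 7 (e.g. 4, 8, 9, 10, 12, 16, 20), so 7 piles are needed.

7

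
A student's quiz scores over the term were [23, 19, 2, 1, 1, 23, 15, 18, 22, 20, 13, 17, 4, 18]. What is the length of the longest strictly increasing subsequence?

4

Track the smallest tail for each achievable length (strict):
23 → extends → [23]
19 → replaces 23 → [19]
2 → replaces 19 → [2]
1 → replaces 2 → [1]
1 → already a tail → [1]
23 → extends → [1, 23]
15 → replaces 23 → [1, 15]
18 → extends → [1, 15, 18]
22 → extends → [1, 15, 18, 22]
20 → replaces 22 → [1, 15, 18, 20]
13 → replaces 15 → [1, 13, 18, 20]
17 → replaces 18 → [1, 13, 17, 20]
4 → replaces 13 → [1, 4, 17, 20]
18 → replaces 20 → [1, 4, 17, 18]
Four tails, so the longest strictly increasing subsequence has length 4 (e.g. 2, 15, 18, 22).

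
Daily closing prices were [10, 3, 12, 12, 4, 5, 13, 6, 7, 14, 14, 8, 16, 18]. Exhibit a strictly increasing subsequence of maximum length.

3, 4, 5, 6, 7, 14, 16, 18

Patience tails give the LIS length; then backtrack through the dp parents:
10 → extends → [10]
3 → replaces 10 → [3]
12 → extends → [3, 12]
12 → already a tail → [3, 12]
4 → replaces 12 → [3, 4]
5 → extends → [3, 4, 5]
13 → extends → [3, 4, 5, 13]
6 → replaces 13 → [3, 4, 5, 6]
7 → extends → [3, 4, 5, 6, 7]
14 → extends → [3, 4, 5, 6, 7, 14]
14 → already a tail → [3, 4, 5, 6, 7, 14]
8 → replaces 14 → [3, 4, 5, 6, 7, 8]
16 → extends → [3, 4, 5, 6, 7, 8, 16]
18 → extends → [3, 4, 5, 6, 7, 8, 16, 18]
Length 8; one witness is 3, 4, 5, 6, 7, 14, 16, 18.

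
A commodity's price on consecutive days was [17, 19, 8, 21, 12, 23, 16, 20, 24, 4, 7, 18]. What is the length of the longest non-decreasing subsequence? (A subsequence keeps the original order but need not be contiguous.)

5

Track the smallest tail for each achievable length (allowing ties):
17 → extends → [17]
19 → extends → [17, 19]
8 → replaces 17 → [8, 19]
21 → extends → [8, 19, 21]
12 → replaces 19 → [8, 12, 21]
23 → extends → [8, 12, 21, 23]
16 → replaces 21 → [8, 12, 16, 23]
20 → replaces 23 → [8, 12, 16, 20]
24 → extends → [8, 12, 16, 20, 24]
4 → replaces 8 → [4, 12, 16, 20, 24]
7 → replaces 12 → [4, 7, 16, 20, 24]
18 → replaces 20 → [4, 7, 16, 18, 24]
Five tails, so the longest non-decreasing subsequence has length 5 (e.g. 17, 19, 21, 23, 24).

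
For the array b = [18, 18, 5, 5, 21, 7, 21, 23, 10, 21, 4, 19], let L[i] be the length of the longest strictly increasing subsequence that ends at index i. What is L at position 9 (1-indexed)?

3

dp[i] = 1 + max{dp[j] : j<i, b[j]<b[i]} (or 1 if no such j):
i:      1  2  3  4  5  6  7  8  9 10 11 12
b[i]:  18 18  5  5 21  7 21 23 10 21  4 19
dp:     1  1  1  1  2  2  3  4  3  4  1  4
At index 9 the value is 3.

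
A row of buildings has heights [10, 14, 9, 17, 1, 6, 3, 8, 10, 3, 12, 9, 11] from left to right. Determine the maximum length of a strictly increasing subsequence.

5

Let dp[i] be the length of the longest such subsequence ending at index i:
i:      1  2  3  4  5  6  7  8  9 10 11 12 13
a[i]:  10 14  9 17  1  6  3  8 10  3 12  9 11
dp:     1  2  1  3  1  2  2  3  4  2  5  4  5
Maximum dp value is 5.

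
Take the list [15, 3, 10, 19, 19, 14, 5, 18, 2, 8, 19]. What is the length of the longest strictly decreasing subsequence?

Let dp[i] be the longest strictly decreasing subsequence ending at i:
i:      1  2  3  4  5  6  7  8  9 10 11
a[i]:  15  3 10 19 19 14  5 18  2  8 19
dp:     1  2  2  1  1  2  3  2  4  3  1
Maximum is 4.

4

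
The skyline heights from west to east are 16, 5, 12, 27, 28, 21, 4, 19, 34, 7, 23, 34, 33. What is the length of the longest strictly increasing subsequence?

5

Let dp[i] be the length of the longest such subsequence ending at index i:
i:      1  2  3  4  5  6  7  8  9 10 11 12 13
a[i]:  16  5 12 27 28 21  4 19 34  7 23 34 33
dp:     1  1  2  3  4  3  1  3  5  2  4  5  5
Maximum dp value is 5.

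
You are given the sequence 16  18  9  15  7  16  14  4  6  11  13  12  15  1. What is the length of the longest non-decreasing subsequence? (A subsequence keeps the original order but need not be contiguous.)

5

Track the smallest tail for each achievable length (allowing ties):
16 → extends → [16]
18 → extends → [16, 18]
9 → replaces 16 → [9, 18]
15 → replaces 18 → [9, 15]
7 → replaces 9 → [7, 15]
16 → extends → [7, 15, 16]
14 → replaces 15 → [7, 14, 16]
4 → replaces 7 → [4, 14, 16]
6 → replaces 14 → [4, 6, 16]
11 → replaces 16 → [4, 6, 11]
13 → extends → [4, 6, 11, 13]
12 → replaces 13 → [4, 6, 11, 12]
15 → extends → [4, 6, 11, 12, 15]
1 → replaces 4 → [1, 6, 11, 12, 15]
Five tails, so the longest non-decreasing subsequence has length 5 (e.g. 4, 6, 11, 13, 15).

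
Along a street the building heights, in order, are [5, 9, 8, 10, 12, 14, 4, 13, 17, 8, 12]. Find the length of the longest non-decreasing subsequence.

Let dp[i] be the length of the longest such subsequence ending at index i:
i:      1  2  3  4  5  6  7  8  9 10 11
a[i]:   5  9  8 10 12 14  4 13 17  8 12
dp:     1  2  2  3  4  5  1  5  6  3  5
Maximum dp value is 6.

6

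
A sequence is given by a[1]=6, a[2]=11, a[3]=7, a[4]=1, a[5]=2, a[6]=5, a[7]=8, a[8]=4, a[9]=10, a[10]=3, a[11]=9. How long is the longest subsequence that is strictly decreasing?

5

Let dp[i] be the longest strictly decreasing subsequence ending at i:
i:      1  2  3  4  5  6  7  8  9 10 11
a[i]:   6 11  7  1  2  5  8  4 10  3  9
dp:     1  1  2  3  3  3  2  4  2  5  3
Maximum is 5.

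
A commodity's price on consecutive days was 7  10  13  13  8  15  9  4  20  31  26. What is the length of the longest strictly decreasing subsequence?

3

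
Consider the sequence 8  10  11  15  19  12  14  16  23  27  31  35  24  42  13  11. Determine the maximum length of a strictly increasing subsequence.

Track the smallest tail for each achievable length (strict):
8 → extends → [8]
10 → extends → [8, 10]
11 → extends → [8, 10, 11]
15 → extends → [8, 10, 11, 15]
19 → extends → [8, 10, 11, 15, 19]
12 → replaces 15 → [8, 10, 11, 12, 19]
14 → replaces 19 → [8, 10, 11, 12, 14]
16 → extends → [8, 10, 11, 12, 14, 16]
23 → extends → [8, 10, 11, 12, 14, 16, 23]
27 → extends → [8, 10, 11, 12, 14, 16, 23, 27]
31 → extends → [8, 10, 11, 12, 14, 16, 23, 27, 31]
35 → extends → [8, 10, 11, 12, 14, 16, 23, 27, 31, 35]
24 → replaces 27 → [8, 10, 11, 12, 14, 16, 23, 24, 31, 35]
42 → extends → [8, 10, 11, 12, 14, 16, 23, 24, 31, 35, 42]
13 → replaces 14 → [8, 10, 11, 12, 13, 16, 23, 24, 31, 35, 42]
11 → already a tail → [8, 10, 11, 12, 13, 16, 23, 24, 31, 35, 42]
Eleven tails, so the longest strictly increasing subsequence has length 11 (e.g. 8, 10, 11, 12, 14, 16, 23, 27, 31, 35, 42).

11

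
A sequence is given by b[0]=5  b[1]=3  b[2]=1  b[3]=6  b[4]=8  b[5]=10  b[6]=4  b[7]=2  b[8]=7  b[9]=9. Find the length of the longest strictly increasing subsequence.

4

Let dp[i] be the length of the longest such subsequence ending at index i:
i:      0  1  2  3  4  5  6  7  8  9
b[i]:   5  3  1  6  8 10  4  2  7  9
dp:     1  1  1  2  3  4  2  2  3  4
Maximum dp value is 4.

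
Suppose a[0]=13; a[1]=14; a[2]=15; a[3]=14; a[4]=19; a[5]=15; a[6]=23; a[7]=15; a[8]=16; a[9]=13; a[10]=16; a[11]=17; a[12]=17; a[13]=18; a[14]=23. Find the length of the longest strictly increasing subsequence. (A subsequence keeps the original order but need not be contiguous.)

Track the smallest tail for each achievable length (strict):
13 → extends → [13]
14 → extends → [13, 14]
15 → extends → [13, 14, 15]
14 → already a tail → [13, 14, 15]
19 → extends → [13, 14, 15, 19]
15 → already a tail → [13, 14, 15, 19]
23 → extends → [13, 14, 15, 19, 23]
15 → already a tail → [13, 14, 15, 19, 23]
16 → replaces 19 → [13, 14, 15, 16, 23]
13 → already a tail → [13, 14, 15, 16, 23]
16 → already a tail → [13, 14, 15, 16, 23]
17 → replaces 23 → [13, 14, 15, 16, 17]
17 → already a tail → [13, 14, 15, 16, 17]
18 → extends → [13, 14, 15, 16, 17, 18]
23 → extends → [13, 14, 15, 16, 17, 18, 23]
Seven tails, so the longest strictly increasing subsequence has length 7 (e.g. 13, 14, 15, 16, 17, 18, 23).

7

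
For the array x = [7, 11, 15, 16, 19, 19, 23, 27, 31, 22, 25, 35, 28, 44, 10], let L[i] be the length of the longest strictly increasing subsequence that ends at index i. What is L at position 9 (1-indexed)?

dp[i] = 1 + max{dp[j] : j<i, x[j]<x[i]} (or 1 if no such j):
i:      1  2  3  4  5  6  7  8  9 10 11 12 13 14 15
x[i]:   7 11 15 16 19 19 23 27 31 22 25 35 28 44 10
dp:     1  2  3  4  5  5  6  7  8  6  7  9  8 10  2
At index 9 the value is 8.

8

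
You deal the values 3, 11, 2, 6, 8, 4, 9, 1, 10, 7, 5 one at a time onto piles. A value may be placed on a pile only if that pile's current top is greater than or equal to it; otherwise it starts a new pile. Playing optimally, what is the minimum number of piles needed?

5

The minimum number of non-increasing subsequences covering a sequence equals the length of its longest strictly increasing subsequence.
LIS length is 5 (e.g. 3, 6, 8, 9, 10), so 5 piles are needed.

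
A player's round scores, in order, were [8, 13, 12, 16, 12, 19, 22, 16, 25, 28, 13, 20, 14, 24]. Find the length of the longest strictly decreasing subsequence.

3

Negate each value so 'decreasing' becomes 'increasing', then run patience tails on the negated sequence:
-8 → extends → [-8]
-13 → replaces -8 → [-13]
-12 → extends → [-13, -12]
-16 → replaces -13 → [-16, -12]
-12 → already a tail → [-16, -12]
-19 → replaces -16 → [-19, -12]
-22 → replaces -19 → [-22, -12]
-16 → replaces -12 → [-22, -16]
-25 → replaces -22 → [-25, -16]
-28 → replaces -25 → [-28, -16]
-13 → extends → [-28, -16, -13]
-20 → replaces -16 → [-28, -20, -13]
-14 → replaces -13 → [-28, -20, -14]
-24 → replaces -20 → [-28, -24, -14]
Three tails, so the longest strictly decreasing subsequence of the original has length 3.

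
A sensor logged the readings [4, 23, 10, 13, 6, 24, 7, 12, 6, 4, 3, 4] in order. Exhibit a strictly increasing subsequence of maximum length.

4, 10, 13, 24

Patience tails give the LIS length; then backtrack through the dp parents:
4 → extends → [4]
23 → extends → [4, 23]
10 → replaces 23 → [4, 10]
13 → extends → [4, 10, 13]
6 → replaces 10 → [4, 6, 13]
24 → extends → [4, 6, 13, 24]
7 → replaces 13 → [4, 6, 7, 24]
12 → replaces 24 → [4, 6, 7, 12]
6 → already a tail → [4, 6, 7, 12]
4 → already a tail → [4, 6, 7, 12]
3 → replaces 4 → [3, 6, 7, 12]
4 → replaces 6 → [3, 4, 7, 12]
Length 4; one witness is 4, 10, 13, 24.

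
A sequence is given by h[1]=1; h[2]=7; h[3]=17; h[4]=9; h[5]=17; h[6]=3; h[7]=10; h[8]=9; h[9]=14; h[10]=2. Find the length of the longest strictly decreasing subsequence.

4

Negate each value so 'decreasing' becomes 'increasing', then run patience tails on the negated sequence:
-1 → extends → [-1]
-7 → replaces -1 → [-7]
-17 → replaces -7 → [-17]
-9 → extends → [-17, -9]
-17 → already a tail → [-17, -9]
-3 → extends → [-17, -9, -3]
-10 → replaces -9 → [-17, -10, -3]
-9 → replaces -3 → [-17, -10, -9]
-14 → replaces -10 → [-17, -14, -9]
-2 → extends → [-17, -14, -9, -2]
Four tails, so the longest strictly decreasing subsequence of the original has length 4.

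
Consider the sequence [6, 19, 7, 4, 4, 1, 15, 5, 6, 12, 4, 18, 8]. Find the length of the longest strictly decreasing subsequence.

4

Negate each value so 'decreasing' becomes 'increasing', then run patience tails on the negated sequence:
-6 → extends → [-6]
-19 → replaces -6 → [-19]
-7 → extends → [-19, -7]
-4 → extends → [-19, -7, -4]
-4 → already a tail → [-19, -7, -4]
-1 → extends → [-19, -7, -4, -1]
-15 → replaces -7 → [-19, -15, -4, -1]
-5 → replaces -4 → [-19, -15, -5, -1]
-6 → replaces -5 → [-19, -15, -6, -1]
-12 → replaces -6 → [-19, -15, -12, -1]
-4 → replaces -1 → [-19, -15, -12, -4]
-18 → replaces -15 → [-19, -18, -12, -4]
-8 → replaces -4 → [-19, -18, -12, -8]
Four tails, so the longest strictly decreasing subsequence of the original has length 4.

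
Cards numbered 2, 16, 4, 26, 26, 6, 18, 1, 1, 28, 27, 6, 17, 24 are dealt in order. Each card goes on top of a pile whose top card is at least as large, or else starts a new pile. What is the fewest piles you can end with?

5

Place each on the leftmost legal pile:
2 → new pile 1 (tops now [2])
16 → new pile 2 (tops now [2, 16])
4 → pile 2 (tops now [2, 4])
26 → new pile 3 (tops now [2, 4, 26])
26 → pile 3 (tops now [2, 4, 26])
6 → pile 3 (tops now [2, 4, 6])
18 → new pile 4 (tops now [2, 4, 6, 18])
1 → pile 1 (tops now [1, 4, 6, 18])
1 → pile 1 (tops now [1, 4, 6, 18])
28 → new pile 5 (tops now [1, 4, 6, 18, 28])
27 → pile 5 (tops now [1, 4, 6, 18, 27])
6 → pile 3 (tops now [1, 4, 6, 18, 27])
17 → pile 4 (tops now [1, 4, 6, 17, 27])
24 → pile 5 (tops now [1, 4, 6, 17, 24])
Five piles.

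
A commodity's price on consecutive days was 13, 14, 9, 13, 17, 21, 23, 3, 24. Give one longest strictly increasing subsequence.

13, 14, 17, 21, 23, 24

Patience tails give the LIS length; then backtrack through the dp parents:
13 → extends → [13]
14 → extends → [13, 14]
9 → replaces 13 → [9, 14]
13 → replaces 14 → [9, 13]
17 → extends → [9, 13, 17]
21 → extends → [9, 13, 17, 21]
23 → extends → [9, 13, 17, 21, 23]
3 → replaces 9 → [3, 13, 17, 21, 23]
24 → extends → [3, 13, 17, 21, 23, 24]
Length 6; one witness is 13, 14, 17, 21, 23, 24.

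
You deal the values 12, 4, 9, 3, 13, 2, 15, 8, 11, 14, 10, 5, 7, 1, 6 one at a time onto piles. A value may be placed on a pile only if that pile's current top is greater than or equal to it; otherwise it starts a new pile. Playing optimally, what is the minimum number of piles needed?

4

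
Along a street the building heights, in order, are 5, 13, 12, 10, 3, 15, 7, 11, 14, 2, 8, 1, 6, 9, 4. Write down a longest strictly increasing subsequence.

5, 10, 11, 14

Patience tails give the LIS length; then backtrack through the dp parents:
5 → extends → [5]
13 → extends → [5, 13]
12 → replaces 13 → [5, 12]
10 → replaces 12 → [5, 10]
3 → replaces 5 → [3, 10]
15 → extends → [3, 10, 15]
7 → replaces 10 → [3, 7, 15]
11 → replaces 15 → [3, 7, 11]
14 → extends → [3, 7, 11, 14]
2 → replaces 3 → [2, 7, 11, 14]
8 → replaces 11 → [2, 7, 8, 14]
1 → replaces 2 → [1, 7, 8, 14]
6 → replaces 7 → [1, 6, 8, 14]
9 → replaces 14 → [1, 6, 8, 9]
4 → replaces 6 → [1, 4, 8, 9]
Length 4; one witness is 5, 10, 11, 14.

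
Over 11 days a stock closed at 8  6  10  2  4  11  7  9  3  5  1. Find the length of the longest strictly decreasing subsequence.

5

Let dp[i] be the longest strictly decreasing subsequence ending at i:
i:      1  2  3  4  5  6  7  8  9 10 11
a[i]:   8  6 10  2  4 11  7  9  3  5  1
dp:     1  2  1  3  3  1  2  2  4  3  5
Maximum is 5.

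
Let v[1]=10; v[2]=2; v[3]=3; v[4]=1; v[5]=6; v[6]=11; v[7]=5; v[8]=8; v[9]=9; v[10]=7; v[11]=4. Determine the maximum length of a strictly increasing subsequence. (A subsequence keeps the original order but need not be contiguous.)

5

Let dp[i] be the length of the longest such subsequence ending at index i:
i:      1  2  3  4  5  6  7  8  9 10 11
v[i]:  10  2  3  1  6 11  5  8  9  7  4
dp:     1  1  2  1  3  4  3  4  5  4  3
Maximum dp value is 5.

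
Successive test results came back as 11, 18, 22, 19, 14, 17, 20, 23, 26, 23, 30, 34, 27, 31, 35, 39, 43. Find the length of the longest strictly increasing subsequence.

11

Let dp[i] be the length of the longest such subsequence ending at index i:
i:      1  2  3  4  5  6  7  8  9 10 11 12 13 14 15 16 17
a[i]:  11 18 22 19 14 17 20 23 26 23 30 34 27 31 35 39 43
dp:     1  2  3  3  2  3  4  5  6  5  7  8  7  8  9 10 11
Maximum dp value is 11.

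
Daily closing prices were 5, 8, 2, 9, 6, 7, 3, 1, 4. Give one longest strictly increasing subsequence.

5, 8, 9

Patience tails give the LIS length; then backtrack through the dp parents:
5 → extends → [5]
8 → extends → [5, 8]
2 → replaces 5 → [2, 8]
9 → extends → [2, 8, 9]
6 → replaces 8 → [2, 6, 9]
7 → replaces 9 → [2, 6, 7]
3 → replaces 6 → [2, 3, 7]
1 → replaces 2 → [1, 3, 7]
4 → replaces 7 → [1, 3, 4]
Length 3; one witness is 5, 8, 9.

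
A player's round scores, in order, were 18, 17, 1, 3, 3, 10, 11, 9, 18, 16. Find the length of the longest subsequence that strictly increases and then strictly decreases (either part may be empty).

inc[i] = longest strictly increasing subsequence ending at i; dec[i] = longest strictly decreasing subsequence starting at i:
i:      1  2  3  4  5  6  7  8  9 10
a[i]:  18 17  1  3  3 10 11  9 18 16
inc:    1  1  1  2  2  3  4  3  5  5
dec:    4  3  1  1  1  2  2  1  2  1
Best peak at i=9 (value 18): inc=5, dec=2, length 5+2−1 = 6.

6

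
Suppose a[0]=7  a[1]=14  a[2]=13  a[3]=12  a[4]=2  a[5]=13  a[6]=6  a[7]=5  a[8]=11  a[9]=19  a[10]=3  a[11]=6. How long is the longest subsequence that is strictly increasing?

Track the smallest tail for each achievable length (strict):
7 → extends → [7]
14 → extends → [7, 14]
13 → replaces 14 → [7, 13]
12 → replaces 13 → [7, 12]
2 → replaces 7 → [2, 12]
13 → extends → [2, 12, 13]
6 → replaces 12 → [2, 6, 13]
5 → replaces 6 → [2, 5, 13]
11 → replaces 13 → [2, 5, 11]
19 → extends → [2, 5, 11, 19]
3 → replaces 5 → [2, 3, 11, 19]
6 → replaces 11 → [2, 3, 6, 19]
Four tails, so the longest strictly increasing subsequence has length 4 (e.g. 7, 12, 13, 19).

4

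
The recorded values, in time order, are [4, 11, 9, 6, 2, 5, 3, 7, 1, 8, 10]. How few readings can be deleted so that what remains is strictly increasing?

6

Fewest deletions = n − (longest strictly increasing subsequence).
Patience tails:
4 → extends → [4]
11 → extends → [4, 11]
9 → replaces 11 → [4, 9]
6 → replaces 9 → [4, 6]
2 → replaces 4 → [2, 6]
5 → replaces 6 → [2, 5]
3 → replaces 5 → [2, 3]
7 → extends → [2, 3, 7]
1 → replaces 2 → [1, 3, 7]
8 → extends → [1, 3, 7, 8]
10 → extends → [1, 3, 7, 8, 10]
Longest strictly increasing subsequence has length 5, so deletions = 11 − 5 = 6.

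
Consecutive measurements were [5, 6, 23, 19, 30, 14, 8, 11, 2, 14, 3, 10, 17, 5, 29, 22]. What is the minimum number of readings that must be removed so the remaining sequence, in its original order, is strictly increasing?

Fewest deletions = n − (longest strictly increasing subsequence).
Patience tails:
5 → extends → [5]
6 → extends → [5, 6]
23 → extends → [5, 6, 23]
19 → replaces 23 → [5, 6, 19]
30 → extends → [5, 6, 19, 30]
14 → replaces 19 → [5, 6, 14, 30]
8 → replaces 14 → [5, 6, 8, 30]
11 → replaces 30 → [5, 6, 8, 11]
2 → replaces 5 → [2, 6, 8, 11]
14 → extends → [2, 6, 8, 11, 14]
3 → replaces 6 → [2, 3, 8, 11, 14]
10 → replaces 11 → [2, 3, 8, 10, 14]
17 → extends → [2, 3, 8, 10, 14, 17]
5 → replaces 8 → [2, 3, 5, 10, 14, 17]
29 → extends → [2, 3, 5, 10, 14, 17, 29]
22 → replaces 29 → [2, 3, 5, 10, 14, 17, 22]
Longest strictly increasing subsequence has length 7, so deletions = 16 − 7 = 9.

9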